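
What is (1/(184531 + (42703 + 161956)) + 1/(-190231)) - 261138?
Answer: -19333613722887779/74036002890 ≈ -2.6114e+5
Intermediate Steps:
(1/(184531 + (42703 + 161956)) + 1/(-190231)) - 261138 = (1/(184531 + 204659) - 1/190231) - 261138 = (1/389190 - 1/190231) - 261138 = -198959/74036002890 - 261138 = -19333613722887779/74036002890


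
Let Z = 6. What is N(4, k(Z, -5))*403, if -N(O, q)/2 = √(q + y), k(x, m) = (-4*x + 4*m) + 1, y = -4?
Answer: -806*I*√47 ≈ -5525.7*I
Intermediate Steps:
k(x, m) = 1 - 4*x + 4*m
N(O, q) = -2*√(-4 + q) (N(O, q) = -2*√(q - 4) = -2*√(-4 + q))
N(4, k(Z, -5))*403 = -2*√(-4 + (1 - 4*6 + 4*(-5)))*403 = -2*√(-4 + (1 - 24 - 20))*403 = -2*√(-4 - 43)*403 = -2*I*√47*403 = -806*I*√47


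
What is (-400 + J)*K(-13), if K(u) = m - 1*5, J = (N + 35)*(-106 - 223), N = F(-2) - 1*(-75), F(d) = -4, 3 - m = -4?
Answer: -70548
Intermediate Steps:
m = 7 (m = 3 - 1*(-4) = 3 + 4 = 7)
N = 71 (N = -4 - 1*(-75) = -4 + 75 = 71)
J = -34874 (J = (71 + 35)*(-106 - 223) = 106*(-329) = -34874)
K(u) = 2 (K(u) = 7 - 1*5 = 7 - 5 = 2)
(-400 + J)*K(-13) = (-400 - 34874)*2 = -35274*2 = -70548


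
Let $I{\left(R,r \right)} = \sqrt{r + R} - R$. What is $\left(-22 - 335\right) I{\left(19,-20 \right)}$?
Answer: $6783 - 357 i \approx 6783.0 - 357.0 i$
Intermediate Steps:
$I{\left(R,r \right)} = \sqrt{R + r} - R$
$\left(-22 - 335\right) I{\left(19,-20 \right)} = \left(-22 - 335\right) \left(\sqrt{19 - 20} - 19\right) = - 357 \left(\sqrt{-1} - 19\right) = - 357 \left(i - 19\right) = - 357 \left(-19 + i\right) = 6783 - 357 i$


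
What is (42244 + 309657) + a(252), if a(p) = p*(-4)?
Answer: 350893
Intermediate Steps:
a(p) = -4*p
(42244 + 309657) + a(252) = (42244 + 309657) - 4*252 = 351901 - 1008 = 350893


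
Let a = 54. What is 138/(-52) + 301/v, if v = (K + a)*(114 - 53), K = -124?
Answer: -10802/3965 ≈ -2.7243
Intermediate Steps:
v = -4270 (v = (-124 + 54)*(114 - 53) = -70*61 = -4270)
138/(-52) + 301/v = 138/(-52) + 301/(-4270) = 138*(-1/52) + 301*(-1/4270) = -69/26 - 43/610 = -10802/3965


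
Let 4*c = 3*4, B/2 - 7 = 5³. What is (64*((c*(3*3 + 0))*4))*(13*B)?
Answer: 23721984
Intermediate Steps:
B = 264 (B = 14 + 2*5³ = 14 + 2*125 = 14 + 250 = 264)
c = 3 (c = (3*4)/4 = (¼)*12 = 3)
(64*((c*(3*3 + 0))*4))*(13*B) = (64*((3*(3*3 + 0))*4))*(13*264) = (64*((3*(9 + 0))*4))*3432 = (64*((3*9)*4))*3432 = (64*(27*4))*3432 = (64*108)*3432 = 6912*3432 = 23721984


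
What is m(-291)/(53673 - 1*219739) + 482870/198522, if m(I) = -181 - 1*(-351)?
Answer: 20038635170/8241938613 ≈ 2.4313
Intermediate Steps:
m(I) = 170 (m(I) = -181 + 351 = 170)
m(-291)/(53673 - 1*219739) + 482870/198522 = 170/(53673 - 1*219739) + 482870/198522 = 170/(53673 - 219739) + 482870*(1/198522) = 170/(-166066) + 241435/99261 = 170*(-1/166066) + 241435/99261 = -85/83033 + 241435/99261 = 20038635170/8241938613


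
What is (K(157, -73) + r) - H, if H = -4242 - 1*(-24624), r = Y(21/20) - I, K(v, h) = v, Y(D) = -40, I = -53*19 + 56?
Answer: -19314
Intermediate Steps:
I = -951 (I = -1007 + 56 = -951)
r = 911 (r = -40 - 1*(-951) = -40 + 951 = 911)
H = 20382 (H = -4242 + 24624 = 20382)
(K(157, -73) + r) - H = (157 + 911) - 1*20382 = 1068 - 20382 = -19314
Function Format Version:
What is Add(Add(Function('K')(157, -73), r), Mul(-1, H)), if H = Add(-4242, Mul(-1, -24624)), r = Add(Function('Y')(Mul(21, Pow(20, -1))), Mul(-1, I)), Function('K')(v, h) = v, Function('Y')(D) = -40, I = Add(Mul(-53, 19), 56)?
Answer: -19314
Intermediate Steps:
I = -951 (I = Add(-1007, 56) = -951)
r = 911 (r = Add(-40, Mul(-1, -951)) = Add(-40, 951) = 911)
H = 20382 (H = Add(-4242, 24624) = 20382)
Add(Add(Function('K')(157, -73), r), Mul(-1, H)) = Add(Add(157, 911), Mul(-1, 20382)) = Add(1068, -20382) = -19314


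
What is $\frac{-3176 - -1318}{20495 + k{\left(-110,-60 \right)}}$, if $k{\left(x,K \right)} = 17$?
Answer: $- \frac{929}{10256} \approx -0.090581$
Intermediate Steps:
$\frac{-3176 - -1318}{20495 + k{\left(-110,-60 \right)}} = \frac{-3176 - -1318}{20495 + 17} = \frac{-3176 + \left(-7262 + 8580\right)}{20512} = \left(-3176 + 1318\right) \frac{1}{20512} = \left(-1858\right) \frac{1}{20512} = - \frac{929}{10256}$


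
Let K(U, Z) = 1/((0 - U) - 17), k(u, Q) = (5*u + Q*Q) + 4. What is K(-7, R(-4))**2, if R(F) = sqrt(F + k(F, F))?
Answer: 1/100 ≈ 0.010000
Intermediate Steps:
k(u, Q) = 4 + Q**2 + 5*u (k(u, Q) = (5*u + Q**2) + 4 = (Q**2 + 5*u) + 4 = 4 + Q**2 + 5*u)
R(F) = sqrt(4 + F**2 + 6*F) (R(F) = sqrt(F + (4 + F**2 + 5*F)) = sqrt(4 + F**2 + 6*F))
K(U, Z) = 1/(-17 - U) (K(U, Z) = 1/(-U - 17) = 1/(-17 - U))
K(-7, R(-4))**2 = (-1/(17 - 7))**2 = (-1/10)**2 = 1/100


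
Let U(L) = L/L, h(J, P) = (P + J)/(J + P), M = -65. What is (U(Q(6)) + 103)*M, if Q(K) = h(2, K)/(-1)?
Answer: -6760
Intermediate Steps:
h(J, P) = 1 (h(J, P) = (J + P)/(J + P) = 1)
Q(K) = -1 (Q(K) = 1/(-1) = 1*(-1) = -1)
U(L) = 1
(U(Q(6)) + 103)*M = (1 + 103)*(-65) = 104*(-65) = -6760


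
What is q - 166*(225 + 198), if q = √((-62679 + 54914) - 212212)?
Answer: -70218 + I*√219977 ≈ -70218.0 + 469.02*I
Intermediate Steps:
q = I*√219977 (q = √(-7765 - 212212) = √(-219977) = I*√219977 ≈ 469.02*I)
q - 166*(225 + 198) = I*√219977 - 166*(225 + 198) = I*√219977 - 166*423 = I*√219977 - 70218 = -70218 + I*√219977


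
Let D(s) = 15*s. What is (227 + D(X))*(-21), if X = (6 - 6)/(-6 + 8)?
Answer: -4767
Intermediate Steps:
X = 0 (X = 0/2 = 0*(1/2) = 0)
(227 + D(X))*(-21) = (227 + 15*0)*(-21) = (227 + 0)*(-21) = 227*(-21) = -4767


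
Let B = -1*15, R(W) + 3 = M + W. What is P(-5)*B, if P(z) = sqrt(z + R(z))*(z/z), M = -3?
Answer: -60*I ≈ -60.0*I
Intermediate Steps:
R(W) = -6 + W (R(W) = -3 + (-3 + W) = -6 + W)
B = -15
P(z) = sqrt(-6 + 2*z) (P(z) = sqrt(z + (-6 + z))*(z/z) = sqrt(-6 + 2*z)*1 = sqrt(-6 + 2*z))
P(-5)*B = sqrt(-6 + 2*(-5))*(-15) = sqrt(-6 - 10)*(-15) = sqrt(-16)*(-15) = (4*I)*(-15) = -60*I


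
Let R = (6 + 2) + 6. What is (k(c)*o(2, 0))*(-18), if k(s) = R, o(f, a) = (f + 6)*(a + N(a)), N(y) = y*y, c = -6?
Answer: 0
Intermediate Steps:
N(y) = y²
o(f, a) = (6 + f)*(a + a²) (o(f, a) = (f + 6)*(a + a²) = (6 + f)*(a + a²))
R = 14 (R = 8 + 6 = 14)
k(s) = 14
(k(c)*o(2, 0))*(-18) = (14*(0*(6 + 2 + 6*0 + 0*2)))*(-18) = (14*(0*(6 + 2 + 0 + 0)))*(-18) = (14*(0*8))*(-18) = (14*0)*(-18) = 0*(-18) = 0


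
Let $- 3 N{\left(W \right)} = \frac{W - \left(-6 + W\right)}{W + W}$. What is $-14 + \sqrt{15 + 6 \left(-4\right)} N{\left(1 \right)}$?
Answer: $-14 - 3 i \approx -14.0 - 3.0 i$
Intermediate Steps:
$N{\left(W \right)} = - \frac{1}{W}$ ($N{\left(W \right)} = - \frac{\left(W - \left(-6 + W\right)\right) \frac{1}{W + W}}{3} = - \frac{6 \frac{1}{2 W}}{3} = - \frac{3 \frac{1}{W}}{3} = - \frac{1}{W}$)
$-14 + \sqrt{15 + 6 \left(-4\right)} N{\left(1 \right)} = -14 + \sqrt{15 + 6 \left(-4\right)} \left(- 1^{-1}\right) = -14 + \sqrt{15 - 24} \left(\left(-1\right) 1\right) = -14 + \sqrt{-9} \left(-1\right) = -14 + 3 i \left(-1\right) = -14 - 3 i$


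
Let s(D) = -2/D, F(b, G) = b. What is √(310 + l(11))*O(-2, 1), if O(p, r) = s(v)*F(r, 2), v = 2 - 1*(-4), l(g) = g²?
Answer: -√431/3 ≈ -6.9202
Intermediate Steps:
v = 6 (v = 2 + 4 = 6)
O(p, r) = -r/3 (O(p, r) = (-2/6)*r = (-2*⅙)*r = -r/3)
√(310 + l(11))*O(-2, 1) = √(310 + 11²)*(-⅓*1) = √(310 + 121)*(-⅓) = √431*(-⅓) = -√431/3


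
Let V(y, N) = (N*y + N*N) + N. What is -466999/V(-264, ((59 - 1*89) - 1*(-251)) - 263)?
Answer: -466999/12810 ≈ -36.456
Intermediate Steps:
V(y, N) = N + N² + N*y (V(y, N) = (N*y + N²) + N = (N² + N*y) + N = N + N² + N*y)
-466999/V(-264, ((59 - 1*89) - 1*(-251)) - 263) = -466999*1/((((59 - 1*89) - 1*(-251)) - 263)*(1 + (((59 - 1*89) - 1*(-251)) - 263) - 264)) = -466999*1/((((59 - 89) + 251) - 263)*(1 + (((59 - 89) + 251) - 263) - 264)) = -466999*1/(((-30 + 251) - 263)*(1 + ((-30 + 251) - 263) - 264)) = -466999*1/((221 - 263)*(1 + (221 - 263) - 264)) = -466999*(-1/(42*(1 - 42 - 264))) = -466999/((-42*(-305))) = -466999/12810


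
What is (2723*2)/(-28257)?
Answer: -5446/28257 ≈ -0.19273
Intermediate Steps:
(2723*2)/(-28257) = 5446*(-1/28257) = -5446/28257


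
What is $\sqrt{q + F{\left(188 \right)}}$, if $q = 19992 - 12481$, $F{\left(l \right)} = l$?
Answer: $\sqrt{7699} \approx 87.744$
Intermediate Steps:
$q = 7511$
$\sqrt{q + F{\left(188 \right)}} = \sqrt{7511 + 188} = \sqrt{7699}$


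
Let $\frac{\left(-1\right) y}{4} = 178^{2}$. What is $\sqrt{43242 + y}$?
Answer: $i \sqrt{83494} \approx 288.95 i$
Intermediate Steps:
$y = -126736$ ($y = - 4 \cdot 178^{2} = \left(-4\right) 31684 = -126736$)
$\sqrt{43242 + y} = \sqrt{43242 - 126736} = \sqrt{-83494} = i \sqrt{83494}$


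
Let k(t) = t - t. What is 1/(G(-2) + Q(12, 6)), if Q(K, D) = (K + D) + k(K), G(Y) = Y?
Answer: 1/16 ≈ 0.062500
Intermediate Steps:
k(t) = 0
Q(K, D) = D + K (Q(K, D) = (K + D) + 0 = (D + K) + 0 = D + K)
1/(G(-2) + Q(12, 6)) = 1/(-2 + (6 + 12)) = 1/(-2 + 18) = 1/16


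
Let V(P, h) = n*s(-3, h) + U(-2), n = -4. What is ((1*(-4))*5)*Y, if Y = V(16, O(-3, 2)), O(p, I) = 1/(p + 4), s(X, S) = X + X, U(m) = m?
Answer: -440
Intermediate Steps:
s(X, S) = 2*X
O(p, I) = 1/(4 + p)
V(P, h) = 22 (V(P, h) = -8*(-3) - 2 = -4*(-6) - 2 = 24 - 2 = 22)
Y = 22
((1*(-4))*5)*Y = ((1*(-4))*5)*22 = -4*5*22 = -20*22 = -440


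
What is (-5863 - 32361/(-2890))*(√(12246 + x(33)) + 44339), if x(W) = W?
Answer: -749848265351/2890 - 16911709*√12279/2890 ≈ -2.6011e+8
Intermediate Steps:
(-5863 - 32361/(-2890))*(√(12246 + x(33)) + 44339) = (-5863 - 32361/(-2890))*(√(12246 + 33) + 44339) = (-5863 - 32361*(-1/2890))*(√12279 + 44339) = (-5863 + 32361/2890)*(44339 + √12279) = -16911709*(44339 + √12279)/2890 = -749848265351/2890 - 16911709*√12279/2890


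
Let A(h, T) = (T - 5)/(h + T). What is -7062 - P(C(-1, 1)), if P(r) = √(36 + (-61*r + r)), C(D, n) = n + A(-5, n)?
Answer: -7062 - 2*I*√21 ≈ -7062.0 - 9.1651*I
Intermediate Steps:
A(h, T) = (-5 + T)/(T + h)
C(D, n) = 1 + n (C(D, n) = n + (-5 + n)/(n - 5) = n + (-5 + n)/(-5 + n) = n + 1 = 1 + n)
P(r) = √(36 - 60*r)
-7062 - P(C(-1, 1)) = -7062 - 2*√(9 - 15*(1 + 1)) = -7062 - 2*√(9 - 15*2) = -7062 - 2*√(9 - 30) = -7062 - 2*√(-21) = -7062 - 2*I*√21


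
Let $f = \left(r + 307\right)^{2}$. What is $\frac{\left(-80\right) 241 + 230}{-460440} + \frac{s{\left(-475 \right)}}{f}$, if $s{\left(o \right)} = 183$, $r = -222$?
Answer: $\frac{7396559}{110889300} \approx 0.066702$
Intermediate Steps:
$f = 7225$ ($f = \left(-222 + 307\right)^{2} = 85^{2} = 7225$)
$\frac{\left(-80\right) 241 + 230}{-460440} + \frac{s{\left(-475 \right)}}{f} = \frac{\left(-80\right) 241 + 230}{-460440} + \frac{183}{7225} = \left(-19280 + 230\right) \left(- \frac{1}{460440}\right) + 183 \cdot \frac{1}{7225} = \left(-19050\right) \left(- \frac{1}{460440}\right) + \frac{183}{7225} = \frac{635}{15348} + \frac{183}{7225} = \frac{7396559}{110889300}$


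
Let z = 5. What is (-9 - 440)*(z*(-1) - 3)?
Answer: 3592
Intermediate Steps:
(-9 - 440)*(z*(-1) - 3) = (-9 - 440)*(5*(-1) - 3) = -449*(-5 - 3) = -449*(-8) = 3592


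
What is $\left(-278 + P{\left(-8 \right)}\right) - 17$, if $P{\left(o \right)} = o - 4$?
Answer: $-307$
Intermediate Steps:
$P{\left(o \right)} = -4 + o$ ($P{\left(o \right)} = o - 4 = -4 + o$)
$\left(-278 + P{\left(-8 \right)}\right) - 17 = \left(-278 - 12\right) - 17 = -290 - 17 = -307$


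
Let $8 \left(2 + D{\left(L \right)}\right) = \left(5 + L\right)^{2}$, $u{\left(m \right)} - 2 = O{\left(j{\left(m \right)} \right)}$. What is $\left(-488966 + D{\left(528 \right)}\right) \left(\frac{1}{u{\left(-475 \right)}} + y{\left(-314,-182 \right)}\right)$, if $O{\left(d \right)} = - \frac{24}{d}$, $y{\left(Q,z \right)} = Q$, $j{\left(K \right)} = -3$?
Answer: $\frac{2277441809}{16} \approx 1.4234 \cdot 10^{8}$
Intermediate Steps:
$u{\left(m \right)} = 10$ ($u{\left(m \right)} = 2 - \frac{24}{-3} = 2 - -8 = 2 + 8 = 10$)
$D{\left(L \right)} = -2 + \frac{\left(5 + L\right)^{2}}{8}$
$\left(-488966 + D{\left(528 \right)}\right) \left(\frac{1}{u{\left(-475 \right)}} + y{\left(-314,-182 \right)}\right) = \left(-488966 - \left(2 - \frac{\left(5 + 528\right)^{2}}{8}\right)\right) \left(\frac{1}{10} - 314\right) = \left(-488966 - \left(2 - \frac{533^{2}}{8}\right)\right) \left(\frac{1}{10} - 314\right) = \left(-488966 + \left(-2 + \frac{1}{8} \cdot 284089\right)\right) \left(- \frac{3139}{10}\right) = \left(-488966 + \left(-2 + \frac{284089}{8}\right)\right) \left(- \frac{3139}{10}\right) = \left(-488966 + \frac{284073}{8}\right) \left(- \frac{3139}{10}\right) = \left(- \frac{3627655}{8}\right) \left(- \frac{3139}{10}\right) = \frac{2277441809}{16}$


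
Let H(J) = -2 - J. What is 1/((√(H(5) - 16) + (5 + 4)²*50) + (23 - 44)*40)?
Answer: 3210/10304123 - I*√23/10304123 ≈ 0.00031153 - 4.6543e-7*I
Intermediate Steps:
1/((√(H(5) - 16) + (5 + 4)²*50) + (23 - 44)*40) = 1/((√((-2 - 1*5) - 16) + (5 + 4)²*50) + (23 - 44)*40) = 1/((√((-2 - 5) - 16) + 9²*50) - 21*40) = 1/((√(-7 - 16) + 81*50) - 840) = 1/((√(-23) + 4050) - 840) = 1/((I*√23 + 4050) - 840) = 1/((4050 + I*√23) - 840) = 1/(3210 + I*√23)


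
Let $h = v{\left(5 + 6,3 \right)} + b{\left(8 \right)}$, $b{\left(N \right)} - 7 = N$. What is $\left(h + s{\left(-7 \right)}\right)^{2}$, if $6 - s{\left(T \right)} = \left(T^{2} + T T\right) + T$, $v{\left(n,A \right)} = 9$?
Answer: $3721$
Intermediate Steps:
$b{\left(N \right)} = 7 + N$
$s{\left(T \right)} = 6 - T - 2 T^{2}$ ($s{\left(T \right)} = 6 - \left(\left(T^{2} + T T\right) + T\right) = 6 - \left(\left(T^{2} + T^{2}\right) + T\right) = 6 - \left(2 T^{2} + T\right) = 6 - \left(T + 2 T^{2}\right) = 6 - T - 2 T^{2}$)
$h = 24$ ($h = 9 + \left(7 + 8\right) = 9 + 15 = 24$)
$\left(h + s{\left(-7 \right)}\right)^{2} = \left(24 - \left(-13 + 98\right)\right)^{2} = \left(24 + \left(6 + 7 - 98\right)\right)^{2} = \left(24 - 85\right)^{2} = \left(-61\right)^{2} = 3721$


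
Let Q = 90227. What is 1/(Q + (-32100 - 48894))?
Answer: 1/9233 ≈ 0.00010831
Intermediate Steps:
1/(Q + (-32100 - 48894)) = 1/(90227 + (-32100 - 48894)) = 1/(90227 - 80994) = 1/9233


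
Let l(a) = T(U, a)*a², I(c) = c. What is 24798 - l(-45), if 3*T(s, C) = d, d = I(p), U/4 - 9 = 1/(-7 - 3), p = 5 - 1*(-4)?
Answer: 18723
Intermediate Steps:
p = 9 (p = 5 + 4 = 9)
U = 178/5 (U = 36 + 4/(-7 - 3) = 36 + 4/(-10) = 36 + 4*(-⅒) = 36 - ⅖ = 178/5 ≈ 35.600)
d = 9
T(s, C) = 3 (T(s, C) = (⅓)*9 = 3)
l(a) = 3*a²
24798 - l(-45) = 24798 - 3*(-45)² = 24798 - 3*2025 = 24798 - 1*6075 = 24798 - 6075 = 18723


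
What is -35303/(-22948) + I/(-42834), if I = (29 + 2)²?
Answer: 745057837/491477316 ≈ 1.5160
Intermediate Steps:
I = 961 (I = 31² = 961)
-35303/(-22948) + I/(-42834) = -35303/(-22948) + 961/(-42834) = -35303*(-1/22948) + 961*(-1/42834) = 35303/22948 - 961/42834 = 745057837/491477316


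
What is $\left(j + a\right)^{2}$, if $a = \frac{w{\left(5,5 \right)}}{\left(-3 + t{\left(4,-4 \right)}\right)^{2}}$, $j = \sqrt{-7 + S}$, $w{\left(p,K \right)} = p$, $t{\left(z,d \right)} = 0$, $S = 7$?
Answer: $\frac{25}{81} \approx 0.30864$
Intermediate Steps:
$j = 0$ ($j = \sqrt{-7 + 7} = \sqrt{0} = 0$)
$a = \frac{5}{9}$ ($a = \frac{5}{\left(-3 + 0\right)^{2}} = \frac{5}{\left(-3\right)^{2}} = \frac{5}{9} \approx 0.55556$)
$\left(j + a\right)^{2} = \left(0 + \frac{5}{9}\right)^{2} = \left(\frac{5}{9}\right)^{2} = \frac{25}{81}$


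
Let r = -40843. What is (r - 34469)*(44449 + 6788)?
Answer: -3858760944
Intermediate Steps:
(r - 34469)*(44449 + 6788) = (-40843 - 34469)*(44449 + 6788) = -75312*51237 = -3858760944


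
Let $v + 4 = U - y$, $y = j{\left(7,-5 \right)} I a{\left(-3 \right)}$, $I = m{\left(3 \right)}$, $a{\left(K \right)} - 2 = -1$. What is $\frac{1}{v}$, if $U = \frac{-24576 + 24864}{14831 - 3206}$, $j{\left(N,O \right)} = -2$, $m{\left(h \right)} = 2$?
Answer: $\frac{3875}{96} \approx 40.365$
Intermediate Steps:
$a{\left(K \right)} = 1$ ($a{\left(K \right)} = 2 - 1 = 1$)
$I = 2$
$U = \frac{96}{3875}$ ($U = \frac{288}{11625} = 288 \cdot \frac{1}{11625} = \frac{96}{3875} \approx 0.024774$)
$y = -4$ ($y = \left(-2\right) 2 \cdot 1 = \left(-4\right) 1 = -4$)
$v = \frac{96}{3875}$ ($v = -4 + \left(\frac{96}{3875} - -4\right) = -4 + \left(\frac{96}{3875} + 4\right) = -4 + \frac{15596}{3875} = \frac{96}{3875} \approx 0.024774$)
$\frac{1}{v} = \frac{1}{\frac{96}{3875}} = \frac{3875}{96}$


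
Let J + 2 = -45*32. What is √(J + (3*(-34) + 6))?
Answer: I*√1538 ≈ 39.217*I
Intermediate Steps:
J = -1442 (J = -2 - 45*32 = -2 - 1440 = -1442)
√(J + (3*(-34) + 6)) = √(-1442 + (3*(-34) + 6)) = √(-1442 + (-102 + 6)) = √(-1442 - 96) = √(-1538) = I*√1538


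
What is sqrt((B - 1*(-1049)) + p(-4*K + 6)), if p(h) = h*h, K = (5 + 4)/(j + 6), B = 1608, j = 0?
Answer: sqrt(2657) ≈ 51.546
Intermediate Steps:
K = 3/2 (K = (5 + 4)/(0 + 6) = 9/6 = 9*(1/6) = 3/2 ≈ 1.5000)
p(h) = h**2
sqrt((B - 1*(-1049)) + p(-4*K + 6)) = sqrt((1608 - 1*(-1049)) + (-4*3/2 + 6)**2) = sqrt((1608 + 1049) + (-6 + 6)**2) = sqrt(2657 + 0**2) = sqrt(2657 + 0) = sqrt(2657)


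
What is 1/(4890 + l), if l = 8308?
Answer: 1/13198 ≈ 7.5769e-5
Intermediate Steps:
1/(4890 + l) = 1/(4890 + 8308) = 1/13198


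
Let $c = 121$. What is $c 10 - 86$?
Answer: $1124$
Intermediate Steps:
$c 10 - 86 = 121 \cdot 10 - 86 = 1210 - 86 = 1124$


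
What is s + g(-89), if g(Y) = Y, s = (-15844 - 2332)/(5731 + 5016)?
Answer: -974659/10747 ≈ -90.691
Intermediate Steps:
s = -18176/10747 ≈ -1.6913
s + g(-89) = -18176/10747 - 89 = -974659/10747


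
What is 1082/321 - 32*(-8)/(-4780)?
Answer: 1272446/383595 ≈ 3.3172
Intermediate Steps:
1082/321 - 32*(-8)/(-4780) = 1082*(1/321) + 256*(-1/4780) = 1082/321 - 64/1195 = 1272446/383595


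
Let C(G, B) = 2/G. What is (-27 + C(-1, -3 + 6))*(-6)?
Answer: 174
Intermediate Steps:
(-27 + C(-1, -3 + 6))*(-6) = (-27 + 2/(-1))*(-6) = (-27 + 2*(-1))*(-6) = (-27 - 2)*(-6) = -29*(-6) = 174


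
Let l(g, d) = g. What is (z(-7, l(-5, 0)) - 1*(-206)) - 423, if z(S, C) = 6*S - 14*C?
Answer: -189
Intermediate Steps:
z(S, C) = -14*C + 6*S
(z(-7, l(-5, 0)) - 1*(-206)) - 423 = ((-14*(-5) + 6*(-7)) - 1*(-206)) - 423 = ((70 - 42) + 206) - 423 = (28 + 206) - 423 = 234 - 423 = -189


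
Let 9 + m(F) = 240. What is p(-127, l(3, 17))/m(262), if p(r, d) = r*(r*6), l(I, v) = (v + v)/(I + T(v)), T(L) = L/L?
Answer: 32258/77 ≈ 418.94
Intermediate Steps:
T(L) = 1
m(F) = 231 (m(F) = -9 + 240 = 231)
l(I, v) = 2*v/(1 + I) (l(I, v) = (v + v)/(I + 1) = (2*v)/(1 + I) = 2*v/(1 + I))
p(r, d) = 6*r² (p(r, d) = r*(6*r) = 6*r²)
p(-127, l(3, 17))/m(262) = (6*(-127)²)/231 = (6*16129)*(1/231) = 96774*(1/231) = 32258/77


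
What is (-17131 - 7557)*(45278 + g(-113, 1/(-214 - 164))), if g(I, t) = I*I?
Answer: -1433064336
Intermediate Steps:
g(I, t) = I**2
(-17131 - 7557)*(45278 + g(-113, 1/(-214 - 164))) = (-17131 - 7557)*(45278 + (-113)**2) = -24688*(45278 + 12769) = -24688*58047 = -1433064336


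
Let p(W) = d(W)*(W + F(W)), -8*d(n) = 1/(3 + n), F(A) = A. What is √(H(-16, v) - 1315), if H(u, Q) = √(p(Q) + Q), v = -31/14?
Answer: √(-31186540 + 154*I*√35805)/154 ≈ 0.016942 + 36.263*I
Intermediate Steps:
d(n) = -1/(8*(3 + n))
p(W) = -2*W/(24 + 8*W) (p(W) = (-1/(24 + 8*W))*(W + W) = (-1/(24 + 8*W))*(2*W) = -2*W/(24 + 8*W))
v = -31/14 (v = -31*1/14 = -31/14 ≈ -2.2143)
H(u, Q) = √(Q - Q/(12 + 4*Q)) (H(u, Q) = √(-Q/(12 + 4*Q) + Q) = √(Q - Q/(12 + 4*Q)))
√(H(-16, v) - 1315) = √(√(-31*(11 + 4*(-31/14))/(14*(3 - 31/14)))/2 - 1315) = √(√(-31*(11 - 62/7)/(14*11/14))/2 - 1315) = √(√(-31/14*14/11*15/7)/2 - 1315) = √(√(-465/77)/2 - 1315) = √((I*√35805/77)/2 - 1315) = √(I*√35805/154 - 1315) = √(-1315 + I*√35805/154)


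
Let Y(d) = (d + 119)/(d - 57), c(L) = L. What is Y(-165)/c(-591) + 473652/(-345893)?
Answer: -31080000391/22690926693 ≈ -1.3697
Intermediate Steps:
Y(d) = (119 + d)/(-57 + d)
Y(-165)/c(-591) + 473652/(-345893) = ((119 - 165)/(-57 - 165))/(-591) + 473652/(-345893) = (-46/(-222))*(-1/591) + 473652*(-1/345893) = -1/222*(-46)*(-1/591) - 473652/345893 = (23/111)*(-1/591) - 473652/345893 = -23/65601 - 473652/345893 = -31080000391/22690926693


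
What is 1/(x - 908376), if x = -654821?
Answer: -1/1563197 ≈ -6.3971e-7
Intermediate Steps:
1/(x - 908376) = 1/(-654821 - 908376) = 1/(-1563197) = -1/1563197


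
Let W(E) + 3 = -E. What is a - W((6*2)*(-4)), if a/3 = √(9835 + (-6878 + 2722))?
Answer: -45 + 9*√631 ≈ 181.08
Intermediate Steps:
W(E) = -3 - E
a = 9*√631 (a = 3*√(9835 + (-6878 + 2722)) = 3*√(9835 - 4156) = 3*√5679 = 3*(3*√631) = 9*√631 ≈ 226.08)
a - W((6*2)*(-4)) = 9*√631 - (-3 - 6*2*(-4)) = 9*√631 - (-3 - 12*(-4)) = 9*√631 - (-3 - 1*(-48)) = 9*√631 - (-3 + 48) = 9*√631 - 1*45 = 9*√631 - 45 = -45 + 9*√631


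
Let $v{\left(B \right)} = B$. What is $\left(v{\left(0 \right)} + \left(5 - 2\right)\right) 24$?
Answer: $72$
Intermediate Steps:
$\left(v{\left(0 \right)} + \left(5 - 2\right)\right) 24 = \left(0 + \left(5 - 2\right)\right) 24 = \left(0 + 3\right) 24 = 3 \cdot 24 = 72$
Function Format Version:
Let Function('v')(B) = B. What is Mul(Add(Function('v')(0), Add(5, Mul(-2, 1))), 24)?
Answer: 72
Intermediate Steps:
Mul(Add(Function('v')(0), Add(5, Mul(-2, 1))), 24) = Mul(Add(0, Add(5, Mul(-2, 1))), 24) = Mul(Add(0, Add(5, -2)), 24) = Mul(Add(0, 3), 24) = Mul(3, 24) = 72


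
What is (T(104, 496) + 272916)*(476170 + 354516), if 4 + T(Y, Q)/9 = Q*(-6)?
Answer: 204428501856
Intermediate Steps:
T(Y, Q) = -36 - 54*Q (T(Y, Q) = -36 + 9*(Q*(-6)) = -36 + 9*(-6*Q) = -36 - 54*Q)
(T(104, 496) + 272916)*(476170 + 354516) = ((-36 - 54*496) + 272916)*(476170 + 354516) = ((-36 - 26784) + 272916)*830686 = (-26820 + 272916)*830686 = 246096*830686 = 204428501856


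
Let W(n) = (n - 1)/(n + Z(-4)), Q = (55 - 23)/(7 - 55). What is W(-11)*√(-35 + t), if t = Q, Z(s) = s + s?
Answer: 4*I*√321/19 ≈ 3.7719*I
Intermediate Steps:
Q = -⅔ (Q = 32/(-48) = 32*(-1/48) = -⅔ ≈ -0.66667)
Z(s) = 2*s
W(n) = (-1 + n)/(-8 + n) (W(n) = (n - 1)/(n + 2*(-4)) = (-1 + n)/(n - 8) = (-1 + n)/(-8 + n))
t = -⅔ ≈ -0.66667
W(-11)*√(-35 + t) = ((-1 - 11)/(-8 - 11))*√(-35 - ⅔) = (-12/(-19))*√(-107/3) = (-1/19*(-12))*(I*√321/3) = 12*(I*√321/3)/19 = 4*I*√321/19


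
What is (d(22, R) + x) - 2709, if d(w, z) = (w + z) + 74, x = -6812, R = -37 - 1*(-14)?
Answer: -9448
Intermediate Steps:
R = -23 (R = -37 + 14 = -23)
d(w, z) = 74 + w + z
(d(22, R) + x) - 2709 = ((74 + 22 - 23) - 6812) - 2709 = (73 - 6812) - 2709 = -6739 - 2709 = -9448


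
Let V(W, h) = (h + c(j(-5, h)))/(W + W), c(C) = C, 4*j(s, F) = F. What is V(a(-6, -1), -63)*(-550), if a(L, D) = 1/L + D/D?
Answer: 51975/2 ≈ 25988.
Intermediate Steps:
j(s, F) = F/4
a(L, D) = 1 + 1/L (a(L, D) = 1/L + 1 = 1 + 1/L)
V(W, h) = 5*h/(8*W) (V(W, h) = (h + h/4)/(W + W) = (5*h/4)/((2*W)) = (5*h/4)*(1/(2*W)) = 5*h/(8*W))
V(a(-6, -1), -63)*(-550) = ((5/8)*(-63)/((1 - 6)/(-6)))*(-550) = ((5/8)*(-63)/(-⅙*(-5)))*(-550) = ((5/8)*(-63)/(⅚))*(-550) = ((5/8)*(-63)*(6/5))*(-550) = -189/4*(-550) = 51975/2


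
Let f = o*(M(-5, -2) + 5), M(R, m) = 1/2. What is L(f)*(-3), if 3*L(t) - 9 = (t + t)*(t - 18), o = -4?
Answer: -1769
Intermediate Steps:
M(R, m) = ½ (M(R, m) = 1*(½) = ½)
f = -22 (f = -4*(½ + 5) = -4*11/2 = -22)
L(t) = 3 + 2*t*(-18 + t)/3 (L(t) = 3 + ((t + t)*(t - 18))/3 = 3 + ((2*t)*(-18 + t))/3 = 3 + (2*t*(-18 + t))/3 = 3 + 2*t*(-18 + t)/3)
L(f)*(-3) = (3 - 12*(-22) + (⅔)*(-22)²)*(-3) = (3 + 264 + (⅔)*484)*(-3) = (3 + 264 + 968/3)*(-3) = (1769/3)*(-3) = -1769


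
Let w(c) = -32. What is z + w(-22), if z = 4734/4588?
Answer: -71041/2294 ≈ -30.968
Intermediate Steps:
z = 2367/2294 (z = 4734*(1/4588) = 2367/2294 ≈ 1.0318)
z + w(-22) = 2367/2294 - 32 = -71041/2294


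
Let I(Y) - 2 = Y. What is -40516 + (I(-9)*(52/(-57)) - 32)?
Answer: -2310872/57 ≈ -40542.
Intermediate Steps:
I(Y) = 2 + Y
-40516 + (I(-9)*(52/(-57)) - 32) = -40516 + ((2 - 9)*(52/(-57)) - 32) = -40516 + (-364*(-1)/57 - 32) = -40516 + (-7*(-52/57) - 32) = -40516 + (364/57 - 32) = -40516 - 1460/57 = -2310872/57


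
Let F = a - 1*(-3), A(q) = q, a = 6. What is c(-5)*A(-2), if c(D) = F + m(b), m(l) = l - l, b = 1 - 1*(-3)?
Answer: -18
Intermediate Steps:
b = 4 (b = 1 + 3 = 4)
m(l) = 0
F = 9 (F = 6 - 1*(-3) = 6 + 3 = 9)
c(D) = 9 (c(D) = 9 + 0 = 9)
c(-5)*A(-2) = 9*(-2) = -18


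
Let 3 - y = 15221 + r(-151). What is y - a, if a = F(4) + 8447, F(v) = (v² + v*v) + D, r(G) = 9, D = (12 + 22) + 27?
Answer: -23767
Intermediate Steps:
D = 61 (D = 34 + 27 = 61)
y = -15227 (y = 3 - (15221 + 9) = 3 - 1*15230 = 3 - 15230 = -15227)
F(v) = 61 + 2*v² (F(v) = (v² + v*v) + 61 = (v² + v²) + 61 = 2*v² + 61 = 61 + 2*v²)
a = 8540 (a = (61 + 2*4²) + 8447 = (61 + 2*16) + 8447 = (61 + 32) + 8447 = 93 + 8447 = 8540)
y - a = -15227 - 1*8540 = -15227 - 8540 = -23767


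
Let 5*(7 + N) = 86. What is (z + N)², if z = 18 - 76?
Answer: 57121/25 ≈ 2284.8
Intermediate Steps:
N = 51/5 (N = -7 + (⅕)*86 = -7 + 86/5 = 51/5 ≈ 10.200)
z = -58
(z + N)² = (-58 + 51/5)² = (-239/5)² = 57121/25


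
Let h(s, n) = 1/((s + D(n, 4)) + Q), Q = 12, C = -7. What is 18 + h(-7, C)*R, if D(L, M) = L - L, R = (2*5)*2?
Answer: 22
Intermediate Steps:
R = 20 (R = 10*2 = 20)
D(L, M) = 0
h(s, n) = 1/(12 + s) (h(s, n) = 1/((s + 0) + 12) = 1/(s + 12) = 1/(12 + s))
18 + h(-7, C)*R = 18 + 20/(12 - 7) = 18 + 20/5 = 18 + (1/5)*20 = 18 + 4 = 22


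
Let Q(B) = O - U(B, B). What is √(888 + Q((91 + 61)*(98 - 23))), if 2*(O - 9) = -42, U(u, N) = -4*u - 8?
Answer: 2*√11621 ≈ 215.60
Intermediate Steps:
U(u, N) = -8 - 4*u
O = -12 (O = 9 + (½)*(-42) = 9 - 21 = -12)
Q(B) = -4 + 4*B (Q(B) = -12 - (-8 - 4*B) = -12 + (8 + 4*B) = -4 + 4*B)
√(888 + Q((91 + 61)*(98 - 23))) = √(888 + (-4 + 4*((91 + 61)*(98 - 23)))) = √(888 + (-4 + 4*(152*75))) = √(888 + (-4 + 4*11400)) = √(888 + (-4 + 45600)) = √(888 + 45596) = √46484 = 2*√11621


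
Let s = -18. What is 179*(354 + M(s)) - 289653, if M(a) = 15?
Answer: -223602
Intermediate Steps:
179*(354 + M(s)) - 289653 = 179*(354 + 15) - 289653 = 179*369 - 289653 = 66051 - 289653 = -223602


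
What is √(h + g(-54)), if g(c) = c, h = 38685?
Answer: √38631 ≈ 196.55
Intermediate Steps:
√(h + g(-54)) = √(38685 - 54) = √38631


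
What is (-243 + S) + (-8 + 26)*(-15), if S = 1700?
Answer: 1187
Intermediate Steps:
(-243 + S) + (-8 + 26)*(-15) = (-243 + 1700) + (-8 + 26)*(-15) = 1457 + 18*(-15) = 1457 - 270 = 1187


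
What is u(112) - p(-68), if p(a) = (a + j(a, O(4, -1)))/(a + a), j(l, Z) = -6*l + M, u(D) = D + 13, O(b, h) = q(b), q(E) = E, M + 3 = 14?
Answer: 17351/136 ≈ 127.58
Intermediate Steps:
M = 11 (M = -3 + 14 = 11)
O(b, h) = b
u(D) = 13 + D
j(l, Z) = 11 - 6*l (j(l, Z) = -6*l + 11 = 11 - 6*l)
p(a) = (11 - 5*a)/(2*a) (p(a) = (a + (11 - 6*a))/(a + a) = (11 - 5*a)/((2*a)) = (11 - 5*a)*(1/(2*a)) = (11 - 5*a)/(2*a))
u(112) - p(-68) = (13 + 112) - (11 - 5*(-68))/(2*(-68)) = 125 - (-1)*(11 + 340)/(2*68) = 125 - (-1)*351/(2*68) = 125 - 1*(-351/136) = 125 + 351/136 = 17351/136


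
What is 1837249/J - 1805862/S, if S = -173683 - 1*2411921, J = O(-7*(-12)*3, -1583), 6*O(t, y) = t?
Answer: 28276632200/646401 ≈ 43745.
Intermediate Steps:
O(t, y) = t/6
J = 42 (J = (-7*(-12)*3)/6 = (84*3)/6 = (⅙)*252 = 42)
S = -2585604 (S = -173683 - 2411921 = -2585604)
1837249/J - 1805862/S = 1837249/42 - 1805862/(-2585604) = 1837249*(1/42) - 1805862*(-1/2585604) = 1837249/42 + 300977/430934 = 28276632200/646401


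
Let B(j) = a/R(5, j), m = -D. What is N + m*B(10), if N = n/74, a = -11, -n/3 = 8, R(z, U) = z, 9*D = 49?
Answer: 19403/1665 ≈ 11.653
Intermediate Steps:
D = 49/9 (D = (⅑)*49 = 49/9 ≈ 5.4444)
n = -24 (n = -3*8 = -24)
m = -49/9 (m = -1*49/9 = -49/9 ≈ -5.4444)
N = -12/37 (N = -24/74 = -24*1/74 = -12/37 ≈ -0.32432)
B(j) = -11/5
N + m*B(10) = -12/37 - 49/9*(-11/5) = -12/37 + 539/45 = 19403/1665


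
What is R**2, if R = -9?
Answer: 81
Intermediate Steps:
R**2 = (-9)**2 = 81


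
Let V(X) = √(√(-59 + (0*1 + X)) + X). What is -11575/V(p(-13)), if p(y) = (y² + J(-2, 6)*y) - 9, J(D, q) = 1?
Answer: -11575/√(147 + 2*√22) ≈ -925.61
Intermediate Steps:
p(y) = -9 + y + y² (p(y) = (y² + 1*y) - 9 = (y² + y) - 9 = (y + y²) - 9 = -9 + y + y²)
V(X) = √(X + √(-59 + X)) (V(X) = √(√(-59 + (0 + X)) + X) = √(√(-59 + X) + X) = √(X + √(-59 + X)))
-11575/V(p(-13)) = -11575/√((-9 - 13 + (-13)²) + √(-59 + (-9 - 13 + (-13)²))) = -11575/√((-9 - 13 + 169) + √(-59 + (-9 - 13 + 169))) = -11575/√(147 + √(-59 + 147)) = -11575/√(147 + √88) = -11575/√(147 + 2*√22)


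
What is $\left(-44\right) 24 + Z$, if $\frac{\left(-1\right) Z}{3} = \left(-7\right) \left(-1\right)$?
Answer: $-1077$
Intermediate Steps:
$Z = -21$ ($Z = - 3 \left(\left(-7\right) \left(-1\right)\right) = \left(-3\right) 7 = -21$)
$\left(-44\right) 24 + Z = \left(-44\right) 24 - 21 = -1056 - 21 = -1077$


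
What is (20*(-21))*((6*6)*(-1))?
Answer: 15120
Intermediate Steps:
(20*(-21))*((6*6)*(-1)) = -15120*(-1) = -420*(-36) = 15120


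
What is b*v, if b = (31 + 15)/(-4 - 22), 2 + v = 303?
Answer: -6923/13 ≈ -532.54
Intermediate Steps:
v = 301 (v = -2 + 303 = 301)
b = -23/13 (b = 46/(-26) = 46*(-1/26) = -23/13 ≈ -1.7692)
b*v = -23/13*301 = -6923/13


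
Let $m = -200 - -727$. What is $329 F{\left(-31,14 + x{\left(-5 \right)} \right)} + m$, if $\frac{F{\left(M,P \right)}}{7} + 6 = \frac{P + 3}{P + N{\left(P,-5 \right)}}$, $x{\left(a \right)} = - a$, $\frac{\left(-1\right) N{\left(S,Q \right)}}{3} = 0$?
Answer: $- \frac{201863}{19} \approx -10624.0$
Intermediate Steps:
$N{\left(S,Q \right)} = 0$ ($N{\left(S,Q \right)} = \left(-3\right) 0 = 0$)
$m = 527$ ($m = -200 + 727 = 527$)
$F{\left(M,P \right)} = -42 + \frac{7 \left(3 + P\right)}{P}$ ($F{\left(M,P \right)} = -42 + 7 \frac{P + 3}{P + 0} = -42 + 7 \frac{3 + P}{P} = -42 + \frac{7 \left(3 + P\right)}{P}$)
$329 F{\left(-31,14 + x{\left(-5 \right)} \right)} + m = 329 \left(-35 + \frac{21}{14 - -5}\right) + 527 = 329 \left(-35 + \frac{21}{14 + 5}\right) + 527 = 329 \left(-35 + \frac{21}{19}\right) + 527 = 329 \left(- \frac{644}{19}\right) + 527 = - \frac{211876}{19} + 527 = - \frac{201863}{19}$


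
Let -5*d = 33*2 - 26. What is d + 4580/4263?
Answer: -29524/4263 ≈ -6.9256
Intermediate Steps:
d = -8 (d = -(33*2 - 26)/5 = -(66 - 26)/5 = -⅕*40 = -8)
d + 4580/4263 = -8 + 4580/4263 = -29524/4263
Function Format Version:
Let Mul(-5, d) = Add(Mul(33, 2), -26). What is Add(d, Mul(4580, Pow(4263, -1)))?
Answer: Rational(-29524, 4263) ≈ -6.9256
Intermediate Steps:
d = -8 (d = Mul(Rational(-1, 5), Add(Mul(33, 2), -26)) = Mul(Rational(-1, 5), Add(66, -26)) = Mul(Rational(-1, 5), 40) = -8)
Add(d, Mul(4580, Pow(4263, -1))) = Add(-8, Mul(4580, Pow(4263, -1))) = Add(-8, Mul(4580, Rational(1, 4263))) = Add(-8, Rational(4580, 4263)) = Rational(-29524, 4263)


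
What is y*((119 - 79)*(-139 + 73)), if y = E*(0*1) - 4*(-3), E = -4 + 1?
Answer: -31680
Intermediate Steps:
E = -3
y = 12 (y = -0 - 4*(-3) = -3*0 + 12 = 0 + 12 = 12)
y*((119 - 79)*(-139 + 73)) = 12*((119 - 79)*(-139 + 73)) = 12*(40*(-66)) = 12*(-2640) = -31680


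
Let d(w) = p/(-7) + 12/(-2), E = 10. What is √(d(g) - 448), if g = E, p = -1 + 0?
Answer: 3*I*√2471/7 ≈ 21.304*I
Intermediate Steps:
p = -1
g = 10
d(w) = -41/7 (d(w) = -1/(-7) + 12/(-2) = -1*(-⅐) + 12*(-½) = ⅐ - 6 = -41/7)
√(d(g) - 448) = √(-41/7 - 448) = √(-3177/7) = 3*I*√2471/7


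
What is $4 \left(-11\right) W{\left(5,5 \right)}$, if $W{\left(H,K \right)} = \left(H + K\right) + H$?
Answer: $-660$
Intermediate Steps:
$W{\left(H,K \right)} = K + 2 H$
$4 \left(-11\right) W{\left(5,5 \right)} = 4 \left(-11\right) \left(5 + 2 \cdot 5\right) = - 44 \left(5 + 10\right) = \left(-44\right) 15 = -660$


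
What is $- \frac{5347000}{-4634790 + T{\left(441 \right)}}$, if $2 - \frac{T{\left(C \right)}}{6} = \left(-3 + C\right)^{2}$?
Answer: $\frac{2673500}{2892921} \approx 0.92415$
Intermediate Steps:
$T{\left(C \right)} = 12 - 6 \left(-3 + C\right)^{2}$
$- \frac{5347000}{-4634790 + T{\left(441 \right)}} = - \frac{5347000}{-4634790 + \left(12 - 6 \left(-3 + 441\right)^{2}\right)} = - \frac{5347000}{-4634790 + \left(12 - 6 \cdot 438^{2}\right)} = - \frac{5347000}{-4634790 + \left(12 - 1151064\right)} = - \frac{5347000}{-4634790 - 1151052} = - \frac{5347000}{-5785842} = \left(-5347000\right) \left(- \frac{1}{5785842}\right) = \frac{2673500}{2892921}$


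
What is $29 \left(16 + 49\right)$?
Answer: $1885$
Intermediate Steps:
$29 \left(16 + 49\right) = 29 \cdot 65 = 1885$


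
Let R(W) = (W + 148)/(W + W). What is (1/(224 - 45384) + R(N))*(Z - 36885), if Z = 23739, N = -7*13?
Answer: 1208634789/293540 ≈ 4117.4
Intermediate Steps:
N = -91
R(W) = (148 + W)/(2*W) (R(W) = (148 + W)/((2*W)) = (148 + W)*(1/(2*W)) = (148 + W)/(2*W))
(1/(224 - 45384) + R(N))*(Z - 36885) = (1/(224 - 45384) + (1/2)*(148 - 91)/(-91))*(23739 - 36885) = (1/(-45160) + (1/2)*(-1/91)*57)*(-13146) = (-1/45160 - 57/182)*(-13146) = -1287151/4109560*(-13146) = 1208634789/293540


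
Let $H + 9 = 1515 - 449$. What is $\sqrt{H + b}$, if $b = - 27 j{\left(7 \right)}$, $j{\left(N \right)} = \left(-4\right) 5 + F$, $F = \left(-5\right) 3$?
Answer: $\sqrt{2002} \approx 44.744$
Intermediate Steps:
$F = -15$
$H = 1057$ ($H = -9 + \left(1515 - 449\right) = -9 + 1066 = 1057$)
$j{\left(N \right)} = -35$ ($j{\left(N \right)} = \left(-4\right) 5 - 15 = -20 - 15 = -35$)
$b = 945$ ($b = \left(-27\right) \left(-35\right) = 945$)
$\sqrt{H + b} = \sqrt{1057 + 945} = \sqrt{2002}$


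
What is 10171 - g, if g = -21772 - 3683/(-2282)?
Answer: 72890243/2282 ≈ 31941.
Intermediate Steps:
g = -49680021/2282 (g = -21772 - 3683*(-1)/2282 = -21772 - 1*(-3683/2282) = -21772 + 3683/2282 = -49680021/2282 ≈ -21770.)
10171 - g = 10171 - 1*(-49680021/2282) = 10171 + 49680021/2282 = 72890243/2282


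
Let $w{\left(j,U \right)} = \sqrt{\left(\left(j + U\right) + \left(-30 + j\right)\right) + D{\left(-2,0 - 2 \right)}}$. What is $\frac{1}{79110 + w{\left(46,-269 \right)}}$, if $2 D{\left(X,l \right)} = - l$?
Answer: $\frac{39555}{3129196153} - \frac{i \sqrt{206}}{6258392306} \approx 1.2641 \cdot 10^{-5} - 2.2934 \cdot 10^{-9} i$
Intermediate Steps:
$D{\left(X,l \right)} = - \frac{l}{2}$ ($D{\left(X,l \right)} = \frac{\left(-1\right) l}{2} = - \frac{l}{2}$)
$w{\left(j,U \right)} = \sqrt{-29 + U + 2 j}$ ($w{\left(j,U \right)} = \sqrt{\left(\left(j + U\right) + \left(-30 + j\right)\right) - \frac{0 - 2}{2}} = \sqrt{\left(\left(U + j\right) + \left(-30 + j\right)\right) - -1} = \sqrt{\left(-30 + U + 2 j\right) + 1} = \sqrt{-29 + U + 2 j}$)
$\frac{1}{79110 + w{\left(46,-269 \right)}} = \frac{1}{79110 + \sqrt{-29 - 269 + 2 \cdot 46}} = \frac{1}{79110 + \sqrt{-29 - 269 + 92}} = \frac{1}{79110 + \sqrt{-206}} = \frac{1}{79110 + i \sqrt{206}}$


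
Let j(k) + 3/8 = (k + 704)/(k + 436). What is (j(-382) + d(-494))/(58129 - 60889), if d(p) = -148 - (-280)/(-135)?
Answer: 10403/198720 ≈ 0.052350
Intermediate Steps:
d(p) = -4052/27 (d(p) = -148 - (-280)*(-1)/135 = -148 - 1*56/27 = -148 - 56/27 = -4052/27)
j(k) = -3/8 + (704 + k)/(436 + k) (j(k) = -3/8 + (k + 704)/(k + 436) = -3/8 + (704 + k)/(436 + k))
(j(-382) + d(-494))/(58129 - 60889) = ((4324 + 5*(-382))/(8*(436 - 382)) - 4052/27)/(58129 - 60889) = ((⅛)*(4324 - 1910)/54 - 4052/27)/(-2760) = ((⅛)*(1/54)*2414 - 4052/27)*(-1/2760) = (1207/216 - 4052/27)*(-1/2760) = -10403/72*(-1/2760) = 10403/198720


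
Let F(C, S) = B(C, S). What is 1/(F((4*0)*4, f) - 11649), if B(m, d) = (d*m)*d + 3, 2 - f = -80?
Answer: -1/11646 ≈ -8.5866e-5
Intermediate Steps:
f = 82 (f = 2 - 1*(-80) = 2 + 80 = 82)
B(m, d) = 3 + m*d**2 (B(m, d) = m*d**2 + 3 = 3 + m*d**2)
F(C, S) = 3 + C*S**2
1/(F((4*0)*4, f) - 11649) = 1/((3 + ((4*0)*4)*82**2) - 11649) = 1/((3 + (0*4)*6724) - 11649) = 1/((3 + 0*6724) - 11649) = 1/((3 + 0) - 11649) = 1/(3 - 11649) = 1/(-11646) = -1/11646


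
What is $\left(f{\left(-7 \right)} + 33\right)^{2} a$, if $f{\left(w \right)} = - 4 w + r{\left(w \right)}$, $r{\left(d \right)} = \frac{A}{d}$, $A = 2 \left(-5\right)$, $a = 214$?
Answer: $\frac{40867366}{49} \approx 8.3403 \cdot 10^{5}$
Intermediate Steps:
$A = -10$
$r{\left(d \right)} = - \frac{10}{d}$
$f{\left(w \right)} = - \frac{10}{w} - 4 w$ ($f{\left(w \right)} = - 4 w - \frac{10}{w} = - \frac{10}{w} - 4 w$)
$\left(f{\left(-7 \right)} + 33\right)^{2} a = \left(\left(- \frac{10}{-7} - -28\right) + 33\right)^{2} \cdot 214 = \left(\left(\left(-10\right) \left(- \frac{1}{7}\right) + 28\right) + 33\right)^{2} \cdot 214 = \left(\left(\frac{10}{7} + 28\right) + 33\right)^{2} \cdot 214 = \left(\frac{206}{7} + 33\right)^{2} \cdot 214 = \left(\frac{437}{7}\right)^{2} \cdot 214 = \frac{190969}{49} \cdot 214 = \frac{40867366}{49}$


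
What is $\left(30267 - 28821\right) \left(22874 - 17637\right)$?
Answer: $7572702$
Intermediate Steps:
$\left(30267 - 28821\right) \left(22874 - 17637\right) = 1446 \cdot 5237 = 7572702$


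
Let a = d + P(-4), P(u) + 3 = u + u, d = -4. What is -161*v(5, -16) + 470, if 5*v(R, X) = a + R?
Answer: 792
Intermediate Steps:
P(u) = -3 + 2*u (P(u) = -3 + (u + u) = -3 + 2*u)
a = -15 (a = -4 + (-3 + 2*(-4)) = -4 + (-3 - 8) = -4 - 11 = -15)
v(R, X) = -3 + R/5 (v(R, X) = (-15 + R)/5 = -3 + R/5)
-161*v(5, -16) + 470 = -161*(-3 + (⅕)*5) + 470 = -161*(-3 + 1) + 470 = -161*(-2) + 470 = 322 + 470 = 792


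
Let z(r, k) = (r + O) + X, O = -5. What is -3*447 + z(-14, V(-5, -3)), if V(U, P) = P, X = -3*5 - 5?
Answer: -1380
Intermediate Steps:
X = -20 (X = -15 - 5 = -20)
z(r, k) = -25 + r (z(r, k) = (r - 5) - 20 = (-5 + r) - 20 = -25 + r)
-3*447 + z(-14, V(-5, -3)) = -3*447 + (-25 - 14) = -1341 - 39 = -1380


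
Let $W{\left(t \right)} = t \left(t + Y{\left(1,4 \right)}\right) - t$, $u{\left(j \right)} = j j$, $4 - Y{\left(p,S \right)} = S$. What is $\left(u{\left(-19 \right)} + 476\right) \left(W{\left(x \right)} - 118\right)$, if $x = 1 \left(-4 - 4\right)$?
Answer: $-38502$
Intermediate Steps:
$Y{\left(p,S \right)} = 4 - S$
$u{\left(j \right)} = j^{2}$
$x = -8$ ($x = 1 \left(-8\right) = -8$)
$W{\left(t \right)} = t^{2} - t$ ($W{\left(t \right)} = t \left(t + \left(4 - 4\right)\right) - t = t \left(t + 0\right) - t = t t - t = t^{2} - t$)
$\left(u{\left(-19 \right)} + 476\right) \left(W{\left(x \right)} - 118\right) = \left(\left(-19\right)^{2} + 476\right) \left(- 8 \left(-1 - 8\right) - 118\right) = \left(361 + 476\right) \left(\left(-8\right) \left(-9\right) - 118\right) = 837 \left(72 - 118\right) = 837 \left(-46\right) = -38502$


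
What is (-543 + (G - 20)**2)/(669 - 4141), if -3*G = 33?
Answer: -209/1736 ≈ -0.12039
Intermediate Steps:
G = -11 (G = -1/3*33 = -11)
(-543 + (G - 20)**2)/(669 - 4141) = (-543 + (-11 - 20)**2)/(669 - 4141) = (-543 + (-31)**2)/(-3472) = (-543 + 961)*(-1/3472) = 418*(-1/3472) = -209/1736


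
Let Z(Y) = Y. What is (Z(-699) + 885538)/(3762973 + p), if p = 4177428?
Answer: 884839/7940401 ≈ 0.11144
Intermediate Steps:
(Z(-699) + 885538)/(3762973 + p) = (-699 + 885538)/(3762973 + 4177428) = 884839/7940401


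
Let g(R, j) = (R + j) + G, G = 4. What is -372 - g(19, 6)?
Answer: -401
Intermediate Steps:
g(R, j) = 4 + R + j (g(R, j) = (R + j) + 4 = 4 + R + j)
-372 - g(19, 6) = -372 - (4 + 19 + 6) = -372 - 1*29 = -372 - 29 = -401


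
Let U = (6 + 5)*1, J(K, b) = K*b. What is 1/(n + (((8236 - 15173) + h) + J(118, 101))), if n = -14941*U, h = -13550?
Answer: -1/172920 ≈ -5.7830e-6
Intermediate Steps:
U = 11 (U = 11*1 = 11)
n = -164351 (n = -14941*11 = -164351)
1/(n + (((8236 - 15173) + h) + J(118, 101))) = 1/(-164351 + (((8236 - 15173) - 13550) + 118*101)) = 1/(-164351 + ((-6937 - 13550) + 11918)) = 1/(-164351 + (-20487 + 11918)) = 1/(-164351 - 8569) = 1/(-172920) = -1/172920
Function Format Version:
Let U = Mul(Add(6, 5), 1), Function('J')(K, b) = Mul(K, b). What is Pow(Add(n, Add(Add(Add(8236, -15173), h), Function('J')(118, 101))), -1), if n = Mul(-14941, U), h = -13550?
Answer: Rational(-1, 172920) ≈ -5.7830e-6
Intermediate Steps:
U = 11 (U = Mul(11, 1) = 11)
n = -164351 (n = Mul(-14941, 11) = -164351)
Pow(Add(n, Add(Add(Add(8236, -15173), h), Function('J')(118, 101))), -1) = Pow(Add(-164351, Add(Add(Add(8236, -15173), -13550), Mul(118, 101))), -1) = Pow(Add(-164351, Add(Add(-6937, -13550), 11918)), -1) = Pow(Add(-164351, Add(-20487, 11918)), -1) = Pow(Add(-164351, -8569), -1) = Pow(-172920, -1) = Rational(-1, 172920)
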